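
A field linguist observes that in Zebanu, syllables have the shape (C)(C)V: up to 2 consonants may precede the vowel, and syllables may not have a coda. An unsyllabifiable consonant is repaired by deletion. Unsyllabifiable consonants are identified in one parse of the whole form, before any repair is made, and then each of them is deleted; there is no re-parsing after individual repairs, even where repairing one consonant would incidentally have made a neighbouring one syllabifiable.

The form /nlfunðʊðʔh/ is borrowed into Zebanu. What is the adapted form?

lfunðʊ

Under (C)(C)V, the unsyllabifiable consonants are /n/, /ð/, /ʔ/, /h/ (no codas are permitted; onsets may contain at most 2 consonants).
Each unlicensed consonant is deleted: /n/, /ð/, /ʔ/, /h/.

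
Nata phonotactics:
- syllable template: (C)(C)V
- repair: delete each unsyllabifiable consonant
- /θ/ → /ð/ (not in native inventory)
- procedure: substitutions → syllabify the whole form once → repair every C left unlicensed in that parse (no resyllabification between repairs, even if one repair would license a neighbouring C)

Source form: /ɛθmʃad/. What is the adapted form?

ɛmʃa

Substitution: /θ/ → /ð/, giving /ɛðmʃad/.
The consonants /ð/, /d/ cannot be parsed into a legal (C)(C)V syllable (no codas are permitted; onsets may contain at most 2 consonants).
Each unlicensed consonant is deleted: /ð/, /d/.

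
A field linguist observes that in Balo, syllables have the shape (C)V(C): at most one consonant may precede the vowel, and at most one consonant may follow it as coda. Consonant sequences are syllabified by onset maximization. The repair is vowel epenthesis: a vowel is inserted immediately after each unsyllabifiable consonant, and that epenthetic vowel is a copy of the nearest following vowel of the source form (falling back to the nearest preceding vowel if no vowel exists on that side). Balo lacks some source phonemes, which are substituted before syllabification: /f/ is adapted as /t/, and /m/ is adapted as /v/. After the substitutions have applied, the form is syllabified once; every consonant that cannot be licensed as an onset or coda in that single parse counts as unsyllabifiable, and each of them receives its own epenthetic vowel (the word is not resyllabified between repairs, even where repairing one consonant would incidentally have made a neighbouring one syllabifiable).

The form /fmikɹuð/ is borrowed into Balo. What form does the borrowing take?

tivikɹuð

Substitution: /f/ → /t/, /m/ → /v/, giving /tvikɹuð/.
Under (C)V(C), the unsyllabifiable consonants are /t/ (at most one coda consonant is licensed; onsets are limited to one consonant).
Inserting the epenthetic vowel yields /t/ → /ti/.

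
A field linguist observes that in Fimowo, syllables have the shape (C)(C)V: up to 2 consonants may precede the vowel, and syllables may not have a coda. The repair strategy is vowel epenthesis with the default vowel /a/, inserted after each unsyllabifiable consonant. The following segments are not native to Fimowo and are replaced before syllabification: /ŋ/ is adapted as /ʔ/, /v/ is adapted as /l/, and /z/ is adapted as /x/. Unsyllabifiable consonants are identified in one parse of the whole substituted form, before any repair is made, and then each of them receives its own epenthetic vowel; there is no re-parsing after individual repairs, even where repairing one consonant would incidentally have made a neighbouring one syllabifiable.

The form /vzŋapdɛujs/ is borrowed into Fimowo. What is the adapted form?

Substitution: /v/ → /l/, /z/ → /x/, /ŋ/ → /ʔ/, giving /lxʔapdɛujs/.
The consonants /l/, /j/, /s/ cannot be parsed into a legal (C)(C)V syllable (no codas are permitted; onsets may contain at most 2 consonants).
Each unlicensed consonant becomes the onset of a new syllable: /l/ → /la/, /j/ → /ja/, /s/ → /sa/.

laxʔapdɛujasa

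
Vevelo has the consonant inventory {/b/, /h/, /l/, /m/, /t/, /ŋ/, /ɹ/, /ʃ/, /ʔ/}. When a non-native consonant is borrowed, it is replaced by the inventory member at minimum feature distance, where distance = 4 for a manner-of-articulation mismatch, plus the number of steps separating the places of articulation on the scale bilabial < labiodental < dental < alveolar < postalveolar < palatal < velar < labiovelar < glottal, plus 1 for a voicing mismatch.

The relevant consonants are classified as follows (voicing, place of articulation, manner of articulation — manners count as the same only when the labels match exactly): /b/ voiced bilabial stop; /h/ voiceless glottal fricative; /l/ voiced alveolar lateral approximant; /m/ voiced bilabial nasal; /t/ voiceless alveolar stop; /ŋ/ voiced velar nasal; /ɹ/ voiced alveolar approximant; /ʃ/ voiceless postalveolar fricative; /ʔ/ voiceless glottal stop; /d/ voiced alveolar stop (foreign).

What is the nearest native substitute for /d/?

/t/ is closest: same manner (stop), place distance 0 (alveolar→alveolar), voicing differs (+1); total 1. Next closest is /b/ at distance 3.

t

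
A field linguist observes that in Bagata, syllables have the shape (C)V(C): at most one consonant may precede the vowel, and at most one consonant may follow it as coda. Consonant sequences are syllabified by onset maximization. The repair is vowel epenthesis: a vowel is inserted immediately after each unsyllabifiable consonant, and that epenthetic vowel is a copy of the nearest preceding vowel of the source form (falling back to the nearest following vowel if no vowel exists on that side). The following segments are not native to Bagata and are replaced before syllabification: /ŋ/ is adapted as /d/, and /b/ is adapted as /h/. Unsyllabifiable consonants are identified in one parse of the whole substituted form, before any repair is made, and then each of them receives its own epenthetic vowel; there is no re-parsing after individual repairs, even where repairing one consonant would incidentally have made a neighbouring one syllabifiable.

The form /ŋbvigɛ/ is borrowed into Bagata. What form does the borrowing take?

Substitution: /ŋ/ → /d/, /b/ → /h/, giving /dhvigɛ/.
The consonants /d/, /h/ cannot be parsed into a legal (C)V(C) syllable (at most one coda consonant is licensed; onsets are limited to one consonant).
Each unlicensed consonant becomes the onset of a new syllable: /d/ → /di/, /h/ → /hi/.

dihivigɛ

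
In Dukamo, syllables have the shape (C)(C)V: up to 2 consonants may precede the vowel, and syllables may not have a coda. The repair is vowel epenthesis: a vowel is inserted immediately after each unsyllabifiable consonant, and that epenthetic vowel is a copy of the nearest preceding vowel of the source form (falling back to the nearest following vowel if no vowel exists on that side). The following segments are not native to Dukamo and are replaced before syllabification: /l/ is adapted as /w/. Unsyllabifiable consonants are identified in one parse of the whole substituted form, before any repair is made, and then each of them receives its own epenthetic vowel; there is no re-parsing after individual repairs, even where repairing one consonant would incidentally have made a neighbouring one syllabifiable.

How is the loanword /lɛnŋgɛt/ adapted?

wɛnɛŋgɛtɛ

Substitution: /l/ → /w/, giving /wɛnŋgɛt/.
Syllabifying with onset maximization leaves /n/, /t/ stranded (no codas are permitted; onsets may contain at most 2 consonants).
Each unlicensed consonant becomes the onset of a new syllable: /n/ → /nɛ/, /t/ → /tɛ/.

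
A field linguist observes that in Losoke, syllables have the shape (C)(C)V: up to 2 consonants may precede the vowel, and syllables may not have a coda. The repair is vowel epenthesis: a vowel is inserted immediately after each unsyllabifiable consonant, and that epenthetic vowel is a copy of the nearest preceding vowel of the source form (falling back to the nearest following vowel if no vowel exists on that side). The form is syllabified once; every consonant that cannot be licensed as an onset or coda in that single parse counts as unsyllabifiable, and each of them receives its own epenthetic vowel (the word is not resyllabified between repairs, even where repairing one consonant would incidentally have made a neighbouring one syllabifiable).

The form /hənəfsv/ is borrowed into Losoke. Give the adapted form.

hənəfəsəvə

Syllabifying with onset maximization leaves /f/, /s/, /v/ stranded (no codas are permitted; onsets may contain at most 2 consonants).
Epenthesis after each stranded consonant: /f/ → /fə/, /s/ → /sə/, /v/ → /və/.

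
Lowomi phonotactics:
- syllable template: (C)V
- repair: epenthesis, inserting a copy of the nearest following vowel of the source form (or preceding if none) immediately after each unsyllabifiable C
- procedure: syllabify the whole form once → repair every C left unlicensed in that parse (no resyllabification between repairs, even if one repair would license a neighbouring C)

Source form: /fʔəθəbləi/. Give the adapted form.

Under (C)V, the unsyllabifiable consonants are /f/, /b/ (no codas are permitted; onsets are limited to one consonant).
Each unlicensed consonant becomes the onset of a new syllable: /f/ → /fə/, /b/ → /bə/.

fəʔəθəbələi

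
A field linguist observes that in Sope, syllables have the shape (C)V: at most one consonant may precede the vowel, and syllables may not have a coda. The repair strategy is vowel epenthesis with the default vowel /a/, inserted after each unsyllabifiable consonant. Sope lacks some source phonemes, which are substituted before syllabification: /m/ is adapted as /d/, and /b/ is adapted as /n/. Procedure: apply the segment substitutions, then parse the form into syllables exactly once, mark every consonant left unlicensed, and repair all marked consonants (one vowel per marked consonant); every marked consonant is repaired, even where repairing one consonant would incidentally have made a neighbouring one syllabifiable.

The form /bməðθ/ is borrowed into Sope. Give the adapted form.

Substitution: /b/ → /n/, /m/ → /d/, giving /ndəðθ/.
Syllabifying with onset maximization leaves /n/, /ð/, /θ/ stranded (no codas are permitted; onsets are limited to one consonant).
Inserting the epenthetic vowel yields /n/ → /na/, /ð/ → /ða/, /θ/ → /θa/.

nadəðaθa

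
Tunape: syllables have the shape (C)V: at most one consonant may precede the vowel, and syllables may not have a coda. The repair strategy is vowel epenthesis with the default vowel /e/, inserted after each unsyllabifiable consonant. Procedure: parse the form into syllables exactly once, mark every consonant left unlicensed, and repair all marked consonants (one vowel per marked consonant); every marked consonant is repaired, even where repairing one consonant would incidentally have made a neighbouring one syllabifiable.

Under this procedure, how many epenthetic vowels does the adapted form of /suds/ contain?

2

The unsyllabifiable consonants are /d/, /s/; each receives one epenthetic vowel.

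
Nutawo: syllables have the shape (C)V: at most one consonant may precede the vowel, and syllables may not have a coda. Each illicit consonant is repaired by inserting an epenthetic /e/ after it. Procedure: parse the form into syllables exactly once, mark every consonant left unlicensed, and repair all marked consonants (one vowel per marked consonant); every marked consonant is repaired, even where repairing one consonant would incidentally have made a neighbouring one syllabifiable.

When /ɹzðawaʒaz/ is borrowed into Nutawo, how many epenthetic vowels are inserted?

3

The unsyllabifiable consonants are /ɹ/, /z/, /z/; each receives one epenthetic vowel.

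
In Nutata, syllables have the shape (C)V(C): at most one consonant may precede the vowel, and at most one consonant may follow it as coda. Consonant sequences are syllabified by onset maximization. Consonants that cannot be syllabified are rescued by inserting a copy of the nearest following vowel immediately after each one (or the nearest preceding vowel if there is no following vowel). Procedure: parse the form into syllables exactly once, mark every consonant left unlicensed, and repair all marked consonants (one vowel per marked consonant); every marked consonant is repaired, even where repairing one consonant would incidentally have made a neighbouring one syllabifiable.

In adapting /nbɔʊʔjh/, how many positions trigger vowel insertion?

3

The unsyllabifiable consonants are /n/, /j/, /h/; each receives one epenthetic vowel.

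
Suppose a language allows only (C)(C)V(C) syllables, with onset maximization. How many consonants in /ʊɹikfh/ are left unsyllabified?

2

Syllabifying with onset maximization leaves /f/, /h/ stranded (at most one coda consonant is licensed; onsets may contain at most 2 consonants).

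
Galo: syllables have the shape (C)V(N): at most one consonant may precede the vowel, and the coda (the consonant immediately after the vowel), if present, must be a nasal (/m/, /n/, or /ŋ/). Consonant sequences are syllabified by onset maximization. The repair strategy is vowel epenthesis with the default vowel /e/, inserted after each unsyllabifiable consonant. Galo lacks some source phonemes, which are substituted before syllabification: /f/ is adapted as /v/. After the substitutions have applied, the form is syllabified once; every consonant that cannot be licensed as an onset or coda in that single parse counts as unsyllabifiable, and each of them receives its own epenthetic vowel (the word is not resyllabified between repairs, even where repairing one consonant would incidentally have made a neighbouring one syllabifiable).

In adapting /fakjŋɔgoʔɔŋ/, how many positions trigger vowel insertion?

After substitution the input is /vakjŋɔgoʔɔŋ/.
The unsyllabifiable consonants are /k/, /j/; each receives one epenthetic vowel.

2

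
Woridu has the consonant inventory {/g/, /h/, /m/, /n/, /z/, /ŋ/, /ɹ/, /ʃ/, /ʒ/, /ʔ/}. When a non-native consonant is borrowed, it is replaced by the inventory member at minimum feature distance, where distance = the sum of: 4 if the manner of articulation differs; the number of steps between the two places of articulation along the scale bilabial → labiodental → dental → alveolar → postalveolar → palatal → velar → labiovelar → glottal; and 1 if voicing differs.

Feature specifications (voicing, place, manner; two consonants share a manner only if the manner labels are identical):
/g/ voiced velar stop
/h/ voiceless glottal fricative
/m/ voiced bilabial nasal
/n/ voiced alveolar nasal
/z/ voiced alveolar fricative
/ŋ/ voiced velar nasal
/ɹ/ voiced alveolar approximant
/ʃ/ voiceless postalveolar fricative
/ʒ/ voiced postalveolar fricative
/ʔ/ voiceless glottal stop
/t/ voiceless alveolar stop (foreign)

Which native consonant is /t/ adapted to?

g

/g/ is closest: same manner (stop), place distance 3 (alveolar→velar), voicing differs (+1); total 4. Next closest is /n/ at distance 5.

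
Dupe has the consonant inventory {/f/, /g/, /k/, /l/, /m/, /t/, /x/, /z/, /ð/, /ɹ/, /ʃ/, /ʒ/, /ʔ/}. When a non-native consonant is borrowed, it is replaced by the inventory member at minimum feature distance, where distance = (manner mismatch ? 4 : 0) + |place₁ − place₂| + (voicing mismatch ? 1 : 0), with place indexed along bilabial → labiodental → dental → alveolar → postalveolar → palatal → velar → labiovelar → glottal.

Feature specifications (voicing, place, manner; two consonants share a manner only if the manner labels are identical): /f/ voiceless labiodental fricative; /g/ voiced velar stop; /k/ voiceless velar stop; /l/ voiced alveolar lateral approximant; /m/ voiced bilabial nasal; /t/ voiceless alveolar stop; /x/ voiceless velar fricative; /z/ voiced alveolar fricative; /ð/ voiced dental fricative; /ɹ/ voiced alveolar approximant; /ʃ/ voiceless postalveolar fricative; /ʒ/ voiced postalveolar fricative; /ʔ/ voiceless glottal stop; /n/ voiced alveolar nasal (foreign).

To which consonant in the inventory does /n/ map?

m

/m/ is closest: same manner (nasal), place distance 3 (alveolar→bilabial), same voicing; total 3. Next closest is /l/ at distance 4.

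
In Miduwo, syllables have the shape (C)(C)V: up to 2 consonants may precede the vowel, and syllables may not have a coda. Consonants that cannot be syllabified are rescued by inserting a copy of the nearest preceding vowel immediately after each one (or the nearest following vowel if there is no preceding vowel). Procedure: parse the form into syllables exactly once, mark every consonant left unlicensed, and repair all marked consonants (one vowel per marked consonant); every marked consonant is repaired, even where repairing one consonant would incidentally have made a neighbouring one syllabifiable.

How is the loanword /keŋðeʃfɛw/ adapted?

The consonants /w/ cannot be parsed into a legal (C)(C)V syllable (no codas are permitted; onsets may contain at most 2 consonants).
Epenthesis after each stranded consonant: /w/ → /wɛ/.

keŋðeʃfɛwɛ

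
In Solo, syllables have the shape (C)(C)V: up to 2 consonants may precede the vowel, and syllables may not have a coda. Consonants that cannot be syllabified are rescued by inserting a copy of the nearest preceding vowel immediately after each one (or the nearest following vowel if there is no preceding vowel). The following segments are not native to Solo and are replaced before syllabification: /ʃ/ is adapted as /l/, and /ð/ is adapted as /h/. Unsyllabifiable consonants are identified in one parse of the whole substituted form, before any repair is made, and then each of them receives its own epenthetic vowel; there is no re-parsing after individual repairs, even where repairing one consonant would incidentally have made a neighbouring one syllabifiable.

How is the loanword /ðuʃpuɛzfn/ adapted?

Substitution: /ð/ → /h/, /ʃ/ → /l/, giving /hulpuɛzfn/.
The consonants /z/, /f/, /n/ cannot be parsed into a legal (C)(C)V syllable (no codas are permitted; onsets may contain at most 2 consonants).
Each unlicensed consonant becomes the onset of a new syllable: /z/ → /zɛ/, /f/ → /fɛ/, /n/ → /nɛ/.

hulpuɛzɛfɛnɛ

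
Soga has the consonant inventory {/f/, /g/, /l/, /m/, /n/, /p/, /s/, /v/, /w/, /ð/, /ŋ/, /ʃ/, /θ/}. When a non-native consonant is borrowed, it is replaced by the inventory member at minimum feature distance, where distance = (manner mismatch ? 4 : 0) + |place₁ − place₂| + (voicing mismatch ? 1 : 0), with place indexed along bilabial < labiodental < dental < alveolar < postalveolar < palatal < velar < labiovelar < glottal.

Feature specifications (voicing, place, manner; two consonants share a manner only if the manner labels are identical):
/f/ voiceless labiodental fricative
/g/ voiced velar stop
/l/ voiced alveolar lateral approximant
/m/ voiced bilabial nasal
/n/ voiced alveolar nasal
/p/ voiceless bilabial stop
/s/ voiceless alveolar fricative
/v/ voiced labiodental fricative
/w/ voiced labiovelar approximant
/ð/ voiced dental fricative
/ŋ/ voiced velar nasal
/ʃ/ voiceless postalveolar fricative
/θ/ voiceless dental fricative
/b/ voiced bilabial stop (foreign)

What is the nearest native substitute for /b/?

p

/p/ is closest: same manner (stop), place distance 0 (bilabial→bilabial), voicing differs (+1); total 1. Next closest is /m/ at distance 4.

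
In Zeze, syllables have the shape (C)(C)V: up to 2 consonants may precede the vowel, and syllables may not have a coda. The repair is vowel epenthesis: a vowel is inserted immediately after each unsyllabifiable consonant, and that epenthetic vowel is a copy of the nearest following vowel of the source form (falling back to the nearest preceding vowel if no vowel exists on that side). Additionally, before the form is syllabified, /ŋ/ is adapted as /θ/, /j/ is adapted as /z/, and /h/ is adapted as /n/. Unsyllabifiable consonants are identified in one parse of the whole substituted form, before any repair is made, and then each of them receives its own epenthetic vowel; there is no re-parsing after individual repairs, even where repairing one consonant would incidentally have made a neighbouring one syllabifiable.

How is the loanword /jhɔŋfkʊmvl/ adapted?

znɔθʊfkʊmʊvʊlʊ

Substitution: /j/ → /z/, /h/ → /n/, /ŋ/ → /θ/, giving /znɔθfkʊmvl/.
The consonants /θ/, /m/, /v/, /l/ cannot be parsed into a legal (C)(C)V syllable (no codas are permitted; onsets may contain at most 2 consonants).
Epenthesis after each stranded consonant: /θ/ → /θʊ/, /m/ → /mʊ/, /v/ → /vʊ/, /l/ → /lʊ/.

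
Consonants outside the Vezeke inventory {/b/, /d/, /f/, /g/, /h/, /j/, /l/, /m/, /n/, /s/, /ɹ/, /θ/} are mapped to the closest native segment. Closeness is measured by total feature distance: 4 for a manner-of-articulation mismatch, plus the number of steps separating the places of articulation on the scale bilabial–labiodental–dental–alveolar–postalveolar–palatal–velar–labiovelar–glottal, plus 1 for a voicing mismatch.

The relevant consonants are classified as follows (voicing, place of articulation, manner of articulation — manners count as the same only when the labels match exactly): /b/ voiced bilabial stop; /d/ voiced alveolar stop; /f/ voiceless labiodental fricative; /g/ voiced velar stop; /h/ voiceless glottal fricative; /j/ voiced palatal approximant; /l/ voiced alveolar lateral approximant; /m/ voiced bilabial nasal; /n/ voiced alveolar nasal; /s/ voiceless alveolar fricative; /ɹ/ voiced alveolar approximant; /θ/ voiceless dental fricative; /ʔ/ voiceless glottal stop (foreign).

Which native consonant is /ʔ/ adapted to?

g

/g/ is closest: same manner (stop), place distance 2 (glottal→velar), voicing differs (+1); total 3. Next closest is /h/ at distance 4.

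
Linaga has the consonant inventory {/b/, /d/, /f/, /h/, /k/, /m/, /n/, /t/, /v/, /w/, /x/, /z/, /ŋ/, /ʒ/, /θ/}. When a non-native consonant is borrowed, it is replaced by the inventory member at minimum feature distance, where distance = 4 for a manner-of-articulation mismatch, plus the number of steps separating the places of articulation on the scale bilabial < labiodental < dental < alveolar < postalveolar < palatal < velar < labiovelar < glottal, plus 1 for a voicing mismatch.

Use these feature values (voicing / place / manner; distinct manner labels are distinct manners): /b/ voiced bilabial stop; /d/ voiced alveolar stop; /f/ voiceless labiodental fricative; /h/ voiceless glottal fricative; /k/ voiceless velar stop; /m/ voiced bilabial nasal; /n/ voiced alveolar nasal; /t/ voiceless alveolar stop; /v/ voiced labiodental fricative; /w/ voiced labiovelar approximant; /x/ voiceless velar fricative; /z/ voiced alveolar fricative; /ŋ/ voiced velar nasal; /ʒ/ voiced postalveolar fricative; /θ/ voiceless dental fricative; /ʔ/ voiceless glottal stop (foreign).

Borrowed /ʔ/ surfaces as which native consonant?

k

/k/ is closest: same manner (stop), place distance 2 (glottal→velar), same voicing; total 2. Next closest is /h/ at distance 4.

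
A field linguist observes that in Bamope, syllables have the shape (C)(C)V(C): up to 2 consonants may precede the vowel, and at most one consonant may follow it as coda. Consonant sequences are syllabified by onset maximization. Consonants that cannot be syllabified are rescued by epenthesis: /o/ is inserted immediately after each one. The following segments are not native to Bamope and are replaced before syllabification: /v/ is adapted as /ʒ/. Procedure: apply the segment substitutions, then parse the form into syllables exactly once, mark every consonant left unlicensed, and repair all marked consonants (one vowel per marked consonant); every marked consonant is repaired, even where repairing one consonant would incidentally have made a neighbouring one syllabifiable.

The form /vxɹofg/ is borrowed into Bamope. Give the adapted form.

Substitution: /v/ → /ʒ/, giving /ʒxɹofg/.
Under (C)(C)V(C), the unsyllabifiable consonants are /ʒ/, /g/ (at most one coda consonant is licensed; onsets may contain at most 2 consonants).
Each unlicensed consonant becomes the onset of a new syllable: /ʒ/ → /ʒo/, /g/ → /go/.

ʒoxɹofgo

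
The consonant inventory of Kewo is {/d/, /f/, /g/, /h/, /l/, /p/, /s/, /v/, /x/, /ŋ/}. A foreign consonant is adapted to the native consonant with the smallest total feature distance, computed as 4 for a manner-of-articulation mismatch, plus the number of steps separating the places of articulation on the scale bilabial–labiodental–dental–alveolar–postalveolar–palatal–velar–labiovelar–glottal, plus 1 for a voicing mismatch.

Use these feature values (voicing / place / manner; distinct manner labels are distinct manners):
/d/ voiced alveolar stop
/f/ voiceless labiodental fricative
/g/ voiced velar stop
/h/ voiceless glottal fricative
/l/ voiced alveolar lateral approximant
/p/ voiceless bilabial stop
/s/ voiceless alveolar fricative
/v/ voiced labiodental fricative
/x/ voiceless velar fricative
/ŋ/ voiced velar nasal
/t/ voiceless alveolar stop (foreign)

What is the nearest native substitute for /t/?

/d/ is closest: same manner (stop), place distance 0 (alveolar→alveolar), voicing differs (+1); total 1. Next closest is /p/ at distance 3.

d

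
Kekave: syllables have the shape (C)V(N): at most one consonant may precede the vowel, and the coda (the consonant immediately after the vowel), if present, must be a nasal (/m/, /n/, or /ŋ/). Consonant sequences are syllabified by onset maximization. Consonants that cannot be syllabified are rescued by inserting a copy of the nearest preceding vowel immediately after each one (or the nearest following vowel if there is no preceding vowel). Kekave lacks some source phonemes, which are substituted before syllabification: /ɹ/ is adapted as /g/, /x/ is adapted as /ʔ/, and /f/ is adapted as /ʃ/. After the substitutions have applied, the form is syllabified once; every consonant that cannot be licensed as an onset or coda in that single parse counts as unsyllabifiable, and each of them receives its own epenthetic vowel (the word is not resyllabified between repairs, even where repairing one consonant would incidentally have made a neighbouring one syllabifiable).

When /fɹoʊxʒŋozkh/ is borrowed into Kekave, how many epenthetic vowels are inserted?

6

After substitution the input is /ʃgoʊʔʒŋozkh/.
The unsyllabifiable consonants are /ʃ/, /ʔ/, /ʒ/, /z/, /k/, /h/; each receives one epenthetic vowel.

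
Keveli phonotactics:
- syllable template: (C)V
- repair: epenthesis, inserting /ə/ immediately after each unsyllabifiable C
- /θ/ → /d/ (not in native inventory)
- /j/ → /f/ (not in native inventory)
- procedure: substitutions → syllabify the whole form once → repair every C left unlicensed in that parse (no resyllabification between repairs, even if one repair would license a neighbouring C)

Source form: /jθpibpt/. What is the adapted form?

Substitution: /j/ → /f/, /θ/ → /d/, giving /fdpibpt/.
Syllabifying with onset maximization leaves /f/, /d/, /b/, /p/, /t/ stranded (no codas are permitted; onsets are limited to one consonant).
Epenthesis after each stranded consonant: /f/ → /fə/, /d/ → /də/, /b/ → /bə/, /p/ → /pə/, /t/ → /tə/.

fədəpibəpətə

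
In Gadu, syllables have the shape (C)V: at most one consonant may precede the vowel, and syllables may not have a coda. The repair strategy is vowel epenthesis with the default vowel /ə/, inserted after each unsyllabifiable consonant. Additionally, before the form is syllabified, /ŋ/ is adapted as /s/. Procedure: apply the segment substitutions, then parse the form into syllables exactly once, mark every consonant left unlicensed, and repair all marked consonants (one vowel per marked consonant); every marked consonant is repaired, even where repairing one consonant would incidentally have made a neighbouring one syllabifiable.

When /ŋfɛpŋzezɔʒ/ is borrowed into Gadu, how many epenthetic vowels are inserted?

After substitution the input is /sfɛpszezɔʒ/.
The unsyllabifiable consonants are /s/, /p/, /s/, /ʒ/; each receives one epenthetic vowel.

4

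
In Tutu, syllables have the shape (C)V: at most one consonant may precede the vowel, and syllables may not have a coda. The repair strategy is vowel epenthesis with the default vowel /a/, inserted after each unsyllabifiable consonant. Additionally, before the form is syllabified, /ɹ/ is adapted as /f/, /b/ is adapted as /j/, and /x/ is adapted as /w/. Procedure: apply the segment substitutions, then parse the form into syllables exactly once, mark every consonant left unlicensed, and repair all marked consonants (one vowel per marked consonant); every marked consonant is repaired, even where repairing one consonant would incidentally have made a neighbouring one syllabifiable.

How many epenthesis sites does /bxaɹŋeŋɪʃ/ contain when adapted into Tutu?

After substitution the input is /jwafŋeŋɪʃ/.
The unsyllabifiable consonants are /j/, /f/, /ʃ/; each receives one epenthetic vowel.

3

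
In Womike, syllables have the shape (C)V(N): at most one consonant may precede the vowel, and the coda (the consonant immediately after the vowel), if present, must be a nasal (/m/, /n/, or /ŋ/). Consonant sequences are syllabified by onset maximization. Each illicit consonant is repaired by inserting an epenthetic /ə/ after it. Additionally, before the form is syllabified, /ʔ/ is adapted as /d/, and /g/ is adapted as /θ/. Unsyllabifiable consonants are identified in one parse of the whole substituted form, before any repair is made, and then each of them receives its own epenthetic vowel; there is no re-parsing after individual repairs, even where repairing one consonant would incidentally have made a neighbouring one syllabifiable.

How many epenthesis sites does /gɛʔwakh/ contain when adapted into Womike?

After substitution the input is /θɛdwakh/.
The unsyllabifiable consonants are /d/, /k/, /h/; each receives one epenthetic vowel.

3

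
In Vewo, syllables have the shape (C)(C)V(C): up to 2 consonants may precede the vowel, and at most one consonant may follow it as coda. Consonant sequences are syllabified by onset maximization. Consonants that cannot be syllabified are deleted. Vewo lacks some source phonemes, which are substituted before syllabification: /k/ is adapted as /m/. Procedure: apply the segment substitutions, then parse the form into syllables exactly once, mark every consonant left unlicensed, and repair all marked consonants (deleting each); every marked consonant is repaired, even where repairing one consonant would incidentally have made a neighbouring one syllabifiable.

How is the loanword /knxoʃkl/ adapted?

Substitution: /k/ → /m/, giving /mnxoʃml/.
Syllabifying with onset maximization leaves /m/, /m/, /l/ stranded (at most one coda consonant is licensed; onsets may contain at most 2 consonants).
Deletion applies to /m/, /m/, /l/.

nxoʃ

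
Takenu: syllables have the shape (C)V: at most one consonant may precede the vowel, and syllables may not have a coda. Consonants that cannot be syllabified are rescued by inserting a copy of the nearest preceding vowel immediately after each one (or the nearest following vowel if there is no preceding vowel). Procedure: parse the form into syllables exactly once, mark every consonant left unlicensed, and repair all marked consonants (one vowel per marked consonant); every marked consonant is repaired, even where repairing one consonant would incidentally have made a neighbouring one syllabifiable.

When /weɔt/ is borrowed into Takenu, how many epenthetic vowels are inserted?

1

The unsyllabifiable consonants are /t/; each receives one epenthetic vowel.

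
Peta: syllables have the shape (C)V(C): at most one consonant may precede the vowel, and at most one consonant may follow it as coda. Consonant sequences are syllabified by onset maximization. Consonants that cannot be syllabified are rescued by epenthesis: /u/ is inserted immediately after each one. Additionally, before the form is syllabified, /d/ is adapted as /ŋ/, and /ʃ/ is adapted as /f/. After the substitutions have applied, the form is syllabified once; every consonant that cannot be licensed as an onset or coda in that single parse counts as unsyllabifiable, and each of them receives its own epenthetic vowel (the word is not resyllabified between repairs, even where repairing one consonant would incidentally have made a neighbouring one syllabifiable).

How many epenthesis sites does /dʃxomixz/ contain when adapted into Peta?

3

After substitution the input is /ŋfxomixz/.
The unsyllabifiable consonants are /ŋ/, /f/, /z/; each receives one epenthetic vowel.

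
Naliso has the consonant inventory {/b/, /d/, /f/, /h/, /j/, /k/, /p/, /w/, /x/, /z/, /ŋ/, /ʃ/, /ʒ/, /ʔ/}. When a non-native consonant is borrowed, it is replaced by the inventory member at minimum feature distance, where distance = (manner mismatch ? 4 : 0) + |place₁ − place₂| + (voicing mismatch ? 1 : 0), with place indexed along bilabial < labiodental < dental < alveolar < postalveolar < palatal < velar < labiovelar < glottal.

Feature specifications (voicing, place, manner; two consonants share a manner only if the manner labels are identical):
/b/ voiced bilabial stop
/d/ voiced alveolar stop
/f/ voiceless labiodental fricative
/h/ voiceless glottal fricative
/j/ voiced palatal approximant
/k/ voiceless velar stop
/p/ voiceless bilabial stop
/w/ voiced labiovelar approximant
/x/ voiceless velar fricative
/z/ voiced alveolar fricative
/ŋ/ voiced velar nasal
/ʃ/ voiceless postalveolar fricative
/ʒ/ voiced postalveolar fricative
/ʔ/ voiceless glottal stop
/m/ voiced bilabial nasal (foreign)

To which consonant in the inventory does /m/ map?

/b/ is closest: manner differs (nasal→stop, +4), place distance 0 (bilabial→bilabial), same voicing; total 4. Next closest is /p/ at distance 5.

b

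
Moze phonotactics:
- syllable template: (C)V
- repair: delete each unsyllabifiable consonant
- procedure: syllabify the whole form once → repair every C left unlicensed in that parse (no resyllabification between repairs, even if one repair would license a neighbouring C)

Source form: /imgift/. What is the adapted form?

igi

The consonants /m/, /f/, /t/ cannot be parsed into a legal (C)V syllable (no codas are permitted; onsets are limited to one consonant).
Each unlicensed consonant is deleted: /m/, /f/, /t/.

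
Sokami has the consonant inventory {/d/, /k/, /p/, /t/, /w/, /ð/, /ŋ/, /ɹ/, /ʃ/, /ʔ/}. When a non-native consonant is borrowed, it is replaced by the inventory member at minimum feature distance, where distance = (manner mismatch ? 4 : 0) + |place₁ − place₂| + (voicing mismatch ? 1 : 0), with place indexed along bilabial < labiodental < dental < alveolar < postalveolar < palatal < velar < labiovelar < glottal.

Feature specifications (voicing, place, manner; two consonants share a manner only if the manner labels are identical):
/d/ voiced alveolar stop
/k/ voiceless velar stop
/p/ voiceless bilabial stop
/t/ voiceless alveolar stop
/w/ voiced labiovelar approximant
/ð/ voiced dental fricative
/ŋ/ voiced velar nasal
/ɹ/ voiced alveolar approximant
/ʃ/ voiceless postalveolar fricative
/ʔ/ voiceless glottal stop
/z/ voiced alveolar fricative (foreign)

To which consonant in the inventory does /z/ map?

/ð/ is closest: same manner (fricative), place distance 1 (alveolar→dental), same voicing; total 1. Next closest is /ʃ/ at distance 2.

ð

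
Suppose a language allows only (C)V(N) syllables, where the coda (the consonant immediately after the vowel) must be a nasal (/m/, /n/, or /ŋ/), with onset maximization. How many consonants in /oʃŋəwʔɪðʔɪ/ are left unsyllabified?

Syllabifying with onset maximization leaves /ʃ/, /w/, /ð/ stranded (only a nasal (/m/, /n/, or /ŋ/) is licensed in coda position; onsets are limited to one consonant).

3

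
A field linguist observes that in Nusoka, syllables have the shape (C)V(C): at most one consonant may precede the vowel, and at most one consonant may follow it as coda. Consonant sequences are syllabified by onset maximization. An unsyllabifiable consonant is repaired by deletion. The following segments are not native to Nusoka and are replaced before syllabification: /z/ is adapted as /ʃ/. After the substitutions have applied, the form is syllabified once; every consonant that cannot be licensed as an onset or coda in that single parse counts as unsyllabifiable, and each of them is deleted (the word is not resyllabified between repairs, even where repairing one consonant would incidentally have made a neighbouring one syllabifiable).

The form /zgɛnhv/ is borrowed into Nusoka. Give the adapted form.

Substitution: /z/ → /ʃ/, giving /ʃgɛnhv/.
Syllabifying with onset maximization leaves /ʃ/, /h/, /v/ stranded (at most one coda consonant is licensed; onsets are limited to one consonant).
Deleting the stranded consonants removes /ʃ/, /h/, /v/.

gɛn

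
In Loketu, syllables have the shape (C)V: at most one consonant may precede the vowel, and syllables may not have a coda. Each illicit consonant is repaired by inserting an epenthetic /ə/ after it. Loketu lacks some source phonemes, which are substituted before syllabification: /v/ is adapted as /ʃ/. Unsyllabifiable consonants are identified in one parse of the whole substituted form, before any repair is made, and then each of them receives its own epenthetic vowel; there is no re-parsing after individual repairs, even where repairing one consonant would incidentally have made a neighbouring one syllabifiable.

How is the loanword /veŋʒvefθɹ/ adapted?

Substitution: /v/ → /ʃ/, giving /ʃeŋʒʃefθɹ/.
Under (C)V, the unsyllabifiable consonants are /ŋ/, /ʒ/, /f/, /θ/, /ɹ/ (no codas are permitted; onsets are limited to one consonant).
Epenthesis after each stranded consonant: /ŋ/ → /ŋə/, /ʒ/ → /ʒə/, /f/ → /fə/, /θ/ → /θə/, /ɹ/ → /ɹə/.

ʃeŋəʒəʃefəθəɹə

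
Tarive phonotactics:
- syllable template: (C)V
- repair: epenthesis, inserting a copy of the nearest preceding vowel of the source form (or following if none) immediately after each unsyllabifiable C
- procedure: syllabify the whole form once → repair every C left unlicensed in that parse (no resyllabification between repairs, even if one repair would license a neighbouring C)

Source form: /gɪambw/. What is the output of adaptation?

gɪamabawa

Under (C)V, the unsyllabifiable consonants are /m/, /b/, /w/ (no codas are permitted; onsets are limited to one consonant).
Epenthesis after each stranded consonant: /m/ → /ma/, /b/ → /ba/, /w/ → /wa/.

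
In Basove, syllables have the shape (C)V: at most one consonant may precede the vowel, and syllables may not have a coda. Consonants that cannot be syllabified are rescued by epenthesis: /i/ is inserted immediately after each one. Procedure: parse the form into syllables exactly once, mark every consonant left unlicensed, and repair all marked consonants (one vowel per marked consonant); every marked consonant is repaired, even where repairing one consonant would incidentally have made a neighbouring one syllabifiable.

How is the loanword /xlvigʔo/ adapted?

xilivigiʔo

The consonants /x/, /l/, /g/ cannot be parsed into a legal (C)V syllable (no codas are permitted; onsets are limited to one consonant).
Epenthesis after each stranded consonant: /x/ → /xi/, /l/ → /li/, /g/ → /gi/.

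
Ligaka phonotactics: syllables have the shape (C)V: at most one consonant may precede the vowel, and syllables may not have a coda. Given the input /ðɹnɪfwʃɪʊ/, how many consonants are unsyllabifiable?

4

Under (C)V, the unsyllabifiable consonants are /ð/, /ɹ/, /f/, /w/ (no codas are permitted; onsets are limited to one consonant).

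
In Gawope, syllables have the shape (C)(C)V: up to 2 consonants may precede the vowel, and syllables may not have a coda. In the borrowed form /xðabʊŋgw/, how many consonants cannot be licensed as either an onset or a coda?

Syllabifying with onset maximization leaves /ŋ/, /g/, /w/ stranded (no codas are permitted; onsets may contain at most 2 consonants).

3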